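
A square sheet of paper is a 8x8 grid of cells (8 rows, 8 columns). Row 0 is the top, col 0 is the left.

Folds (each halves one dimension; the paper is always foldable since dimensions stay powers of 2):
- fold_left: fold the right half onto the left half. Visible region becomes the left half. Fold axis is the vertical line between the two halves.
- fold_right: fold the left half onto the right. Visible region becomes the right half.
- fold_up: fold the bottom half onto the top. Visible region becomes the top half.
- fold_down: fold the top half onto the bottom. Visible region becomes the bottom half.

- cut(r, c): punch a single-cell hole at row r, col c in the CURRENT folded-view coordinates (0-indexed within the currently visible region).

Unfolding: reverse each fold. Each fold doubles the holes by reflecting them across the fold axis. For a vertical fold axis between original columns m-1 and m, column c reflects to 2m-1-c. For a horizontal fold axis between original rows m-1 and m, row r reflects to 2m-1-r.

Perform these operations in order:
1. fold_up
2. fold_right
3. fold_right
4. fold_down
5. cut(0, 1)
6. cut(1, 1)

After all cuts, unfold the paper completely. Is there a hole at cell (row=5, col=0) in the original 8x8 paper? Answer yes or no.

Answer: yes

Derivation:
Op 1 fold_up: fold axis h@4; visible region now rows[0,4) x cols[0,8) = 4x8
Op 2 fold_right: fold axis v@4; visible region now rows[0,4) x cols[4,8) = 4x4
Op 3 fold_right: fold axis v@6; visible region now rows[0,4) x cols[6,8) = 4x2
Op 4 fold_down: fold axis h@2; visible region now rows[2,4) x cols[6,8) = 2x2
Op 5 cut(0, 1): punch at orig (2,7); cuts so far [(2, 7)]; region rows[2,4) x cols[6,8) = 2x2
Op 6 cut(1, 1): punch at orig (3,7); cuts so far [(2, 7), (3, 7)]; region rows[2,4) x cols[6,8) = 2x2
Unfold 1 (reflect across h@2): 4 holes -> [(0, 7), (1, 7), (2, 7), (3, 7)]
Unfold 2 (reflect across v@6): 8 holes -> [(0, 4), (0, 7), (1, 4), (1, 7), (2, 4), (2, 7), (3, 4), (3, 7)]
Unfold 3 (reflect across v@4): 16 holes -> [(0, 0), (0, 3), (0, 4), (0, 7), (1, 0), (1, 3), (1, 4), (1, 7), (2, 0), (2, 3), (2, 4), (2, 7), (3, 0), (3, 3), (3, 4), (3, 7)]
Unfold 4 (reflect across h@4): 32 holes -> [(0, 0), (0, 3), (0, 4), (0, 7), (1, 0), (1, 3), (1, 4), (1, 7), (2, 0), (2, 3), (2, 4), (2, 7), (3, 0), (3, 3), (3, 4), (3, 7), (4, 0), (4, 3), (4, 4), (4, 7), (5, 0), (5, 3), (5, 4), (5, 7), (6, 0), (6, 3), (6, 4), (6, 7), (7, 0), (7, 3), (7, 4), (7, 7)]
Holes: [(0, 0), (0, 3), (0, 4), (0, 7), (1, 0), (1, 3), (1, 4), (1, 7), (2, 0), (2, 3), (2, 4), (2, 7), (3, 0), (3, 3), (3, 4), (3, 7), (4, 0), (4, 3), (4, 4), (4, 7), (5, 0), (5, 3), (5, 4), (5, 7), (6, 0), (6, 3), (6, 4), (6, 7), (7, 0), (7, 3), (7, 4), (7, 7)]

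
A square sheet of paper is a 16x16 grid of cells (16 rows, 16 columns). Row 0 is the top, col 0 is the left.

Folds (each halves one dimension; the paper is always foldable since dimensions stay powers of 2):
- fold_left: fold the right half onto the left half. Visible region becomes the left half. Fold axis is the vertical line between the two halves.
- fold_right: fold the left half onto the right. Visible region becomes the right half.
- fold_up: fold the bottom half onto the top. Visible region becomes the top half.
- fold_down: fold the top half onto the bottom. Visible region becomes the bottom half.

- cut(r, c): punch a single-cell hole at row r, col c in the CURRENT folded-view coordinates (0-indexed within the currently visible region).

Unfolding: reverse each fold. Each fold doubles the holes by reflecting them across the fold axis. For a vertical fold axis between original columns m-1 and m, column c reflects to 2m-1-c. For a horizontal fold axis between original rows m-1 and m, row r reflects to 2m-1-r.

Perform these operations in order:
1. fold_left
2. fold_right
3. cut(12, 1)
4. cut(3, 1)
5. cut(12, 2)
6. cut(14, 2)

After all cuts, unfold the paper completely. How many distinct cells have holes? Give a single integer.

Answer: 16

Derivation:
Op 1 fold_left: fold axis v@8; visible region now rows[0,16) x cols[0,8) = 16x8
Op 2 fold_right: fold axis v@4; visible region now rows[0,16) x cols[4,8) = 16x4
Op 3 cut(12, 1): punch at orig (12,5); cuts so far [(12, 5)]; region rows[0,16) x cols[4,8) = 16x4
Op 4 cut(3, 1): punch at orig (3,5); cuts so far [(3, 5), (12, 5)]; region rows[0,16) x cols[4,8) = 16x4
Op 5 cut(12, 2): punch at orig (12,6); cuts so far [(3, 5), (12, 5), (12, 6)]; region rows[0,16) x cols[4,8) = 16x4
Op 6 cut(14, 2): punch at orig (14,6); cuts so far [(3, 5), (12, 5), (12, 6), (14, 6)]; region rows[0,16) x cols[4,8) = 16x4
Unfold 1 (reflect across v@4): 8 holes -> [(3, 2), (3, 5), (12, 1), (12, 2), (12, 5), (12, 6), (14, 1), (14, 6)]
Unfold 2 (reflect across v@8): 16 holes -> [(3, 2), (3, 5), (3, 10), (3, 13), (12, 1), (12, 2), (12, 5), (12, 6), (12, 9), (12, 10), (12, 13), (12, 14), (14, 1), (14, 6), (14, 9), (14, 14)]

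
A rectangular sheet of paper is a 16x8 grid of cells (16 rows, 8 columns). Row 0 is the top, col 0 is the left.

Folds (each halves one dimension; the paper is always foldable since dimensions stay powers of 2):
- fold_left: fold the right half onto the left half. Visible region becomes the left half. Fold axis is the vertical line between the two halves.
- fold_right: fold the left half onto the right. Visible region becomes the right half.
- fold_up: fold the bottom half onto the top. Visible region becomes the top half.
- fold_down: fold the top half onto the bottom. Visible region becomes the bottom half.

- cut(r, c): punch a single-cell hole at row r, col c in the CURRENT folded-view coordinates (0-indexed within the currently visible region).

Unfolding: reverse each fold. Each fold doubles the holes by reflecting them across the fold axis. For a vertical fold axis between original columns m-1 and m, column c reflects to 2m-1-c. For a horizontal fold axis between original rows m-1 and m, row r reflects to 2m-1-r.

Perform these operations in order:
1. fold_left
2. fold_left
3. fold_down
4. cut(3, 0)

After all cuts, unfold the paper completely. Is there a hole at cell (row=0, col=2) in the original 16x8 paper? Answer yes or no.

Answer: no

Derivation:
Op 1 fold_left: fold axis v@4; visible region now rows[0,16) x cols[0,4) = 16x4
Op 2 fold_left: fold axis v@2; visible region now rows[0,16) x cols[0,2) = 16x2
Op 3 fold_down: fold axis h@8; visible region now rows[8,16) x cols[0,2) = 8x2
Op 4 cut(3, 0): punch at orig (11,0); cuts so far [(11, 0)]; region rows[8,16) x cols[0,2) = 8x2
Unfold 1 (reflect across h@8): 2 holes -> [(4, 0), (11, 0)]
Unfold 2 (reflect across v@2): 4 holes -> [(4, 0), (4, 3), (11, 0), (11, 3)]
Unfold 3 (reflect across v@4): 8 holes -> [(4, 0), (4, 3), (4, 4), (4, 7), (11, 0), (11, 3), (11, 4), (11, 7)]
Holes: [(4, 0), (4, 3), (4, 4), (4, 7), (11, 0), (11, 3), (11, 4), (11, 7)]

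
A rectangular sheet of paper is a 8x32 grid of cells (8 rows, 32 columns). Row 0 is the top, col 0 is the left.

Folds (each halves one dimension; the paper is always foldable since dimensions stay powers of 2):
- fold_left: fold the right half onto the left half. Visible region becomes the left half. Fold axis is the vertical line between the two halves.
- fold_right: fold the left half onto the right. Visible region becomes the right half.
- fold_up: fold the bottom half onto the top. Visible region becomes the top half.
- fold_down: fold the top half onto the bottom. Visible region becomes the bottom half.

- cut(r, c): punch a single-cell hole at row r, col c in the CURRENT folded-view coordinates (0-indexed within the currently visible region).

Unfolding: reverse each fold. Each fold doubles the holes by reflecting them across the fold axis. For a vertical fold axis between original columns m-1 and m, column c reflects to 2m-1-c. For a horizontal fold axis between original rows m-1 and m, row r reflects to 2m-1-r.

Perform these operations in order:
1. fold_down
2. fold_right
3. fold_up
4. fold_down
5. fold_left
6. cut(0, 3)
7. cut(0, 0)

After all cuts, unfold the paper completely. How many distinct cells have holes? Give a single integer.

Answer: 64

Derivation:
Op 1 fold_down: fold axis h@4; visible region now rows[4,8) x cols[0,32) = 4x32
Op 2 fold_right: fold axis v@16; visible region now rows[4,8) x cols[16,32) = 4x16
Op 3 fold_up: fold axis h@6; visible region now rows[4,6) x cols[16,32) = 2x16
Op 4 fold_down: fold axis h@5; visible region now rows[5,6) x cols[16,32) = 1x16
Op 5 fold_left: fold axis v@24; visible region now rows[5,6) x cols[16,24) = 1x8
Op 6 cut(0, 3): punch at orig (5,19); cuts so far [(5, 19)]; region rows[5,6) x cols[16,24) = 1x8
Op 7 cut(0, 0): punch at orig (5,16); cuts so far [(5, 16), (5, 19)]; region rows[5,6) x cols[16,24) = 1x8
Unfold 1 (reflect across v@24): 4 holes -> [(5, 16), (5, 19), (5, 28), (5, 31)]
Unfold 2 (reflect across h@5): 8 holes -> [(4, 16), (4, 19), (4, 28), (4, 31), (5, 16), (5, 19), (5, 28), (5, 31)]
Unfold 3 (reflect across h@6): 16 holes -> [(4, 16), (4, 19), (4, 28), (4, 31), (5, 16), (5, 19), (5, 28), (5, 31), (6, 16), (6, 19), (6, 28), (6, 31), (7, 16), (7, 19), (7, 28), (7, 31)]
Unfold 4 (reflect across v@16): 32 holes -> [(4, 0), (4, 3), (4, 12), (4, 15), (4, 16), (4, 19), (4, 28), (4, 31), (5, 0), (5, 3), (5, 12), (5, 15), (5, 16), (5, 19), (5, 28), (5, 31), (6, 0), (6, 3), (6, 12), (6, 15), (6, 16), (6, 19), (6, 28), (6, 31), (7, 0), (7, 3), (7, 12), (7, 15), (7, 16), (7, 19), (7, 28), (7, 31)]
Unfold 5 (reflect across h@4): 64 holes -> [(0, 0), (0, 3), (0, 12), (0, 15), (0, 16), (0, 19), (0, 28), (0, 31), (1, 0), (1, 3), (1, 12), (1, 15), (1, 16), (1, 19), (1, 28), (1, 31), (2, 0), (2, 3), (2, 12), (2, 15), (2, 16), (2, 19), (2, 28), (2, 31), (3, 0), (3, 3), (3, 12), (3, 15), (3, 16), (3, 19), (3, 28), (3, 31), (4, 0), (4, 3), (4, 12), (4, 15), (4, 16), (4, 19), (4, 28), (4, 31), (5, 0), (5, 3), (5, 12), (5, 15), (5, 16), (5, 19), (5, 28), (5, 31), (6, 0), (6, 3), (6, 12), (6, 15), (6, 16), (6, 19), (6, 28), (6, 31), (7, 0), (7, 3), (7, 12), (7, 15), (7, 16), (7, 19), (7, 28), (7, 31)]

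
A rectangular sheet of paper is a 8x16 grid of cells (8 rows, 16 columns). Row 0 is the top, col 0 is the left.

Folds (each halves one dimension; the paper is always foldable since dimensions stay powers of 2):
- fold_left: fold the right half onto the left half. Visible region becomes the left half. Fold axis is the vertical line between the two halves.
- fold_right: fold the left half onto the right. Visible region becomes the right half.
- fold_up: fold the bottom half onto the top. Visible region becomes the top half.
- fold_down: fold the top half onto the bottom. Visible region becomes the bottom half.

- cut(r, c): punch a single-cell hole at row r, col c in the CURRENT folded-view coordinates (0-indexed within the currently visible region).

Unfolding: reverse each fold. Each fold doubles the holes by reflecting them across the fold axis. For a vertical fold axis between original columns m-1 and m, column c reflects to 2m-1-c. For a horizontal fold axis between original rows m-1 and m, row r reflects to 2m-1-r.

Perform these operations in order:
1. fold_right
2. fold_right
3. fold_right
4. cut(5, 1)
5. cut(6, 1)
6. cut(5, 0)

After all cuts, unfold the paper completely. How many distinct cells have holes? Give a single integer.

Answer: 24

Derivation:
Op 1 fold_right: fold axis v@8; visible region now rows[0,8) x cols[8,16) = 8x8
Op 2 fold_right: fold axis v@12; visible region now rows[0,8) x cols[12,16) = 8x4
Op 3 fold_right: fold axis v@14; visible region now rows[0,8) x cols[14,16) = 8x2
Op 4 cut(5, 1): punch at orig (5,15); cuts so far [(5, 15)]; region rows[0,8) x cols[14,16) = 8x2
Op 5 cut(6, 1): punch at orig (6,15); cuts so far [(5, 15), (6, 15)]; region rows[0,8) x cols[14,16) = 8x2
Op 6 cut(5, 0): punch at orig (5,14); cuts so far [(5, 14), (5, 15), (6, 15)]; region rows[0,8) x cols[14,16) = 8x2
Unfold 1 (reflect across v@14): 6 holes -> [(5, 12), (5, 13), (5, 14), (5, 15), (6, 12), (6, 15)]
Unfold 2 (reflect across v@12): 12 holes -> [(5, 8), (5, 9), (5, 10), (5, 11), (5, 12), (5, 13), (5, 14), (5, 15), (6, 8), (6, 11), (6, 12), (6, 15)]
Unfold 3 (reflect across v@8): 24 holes -> [(5, 0), (5, 1), (5, 2), (5, 3), (5, 4), (5, 5), (5, 6), (5, 7), (5, 8), (5, 9), (5, 10), (5, 11), (5, 12), (5, 13), (5, 14), (5, 15), (6, 0), (6, 3), (6, 4), (6, 7), (6, 8), (6, 11), (6, 12), (6, 15)]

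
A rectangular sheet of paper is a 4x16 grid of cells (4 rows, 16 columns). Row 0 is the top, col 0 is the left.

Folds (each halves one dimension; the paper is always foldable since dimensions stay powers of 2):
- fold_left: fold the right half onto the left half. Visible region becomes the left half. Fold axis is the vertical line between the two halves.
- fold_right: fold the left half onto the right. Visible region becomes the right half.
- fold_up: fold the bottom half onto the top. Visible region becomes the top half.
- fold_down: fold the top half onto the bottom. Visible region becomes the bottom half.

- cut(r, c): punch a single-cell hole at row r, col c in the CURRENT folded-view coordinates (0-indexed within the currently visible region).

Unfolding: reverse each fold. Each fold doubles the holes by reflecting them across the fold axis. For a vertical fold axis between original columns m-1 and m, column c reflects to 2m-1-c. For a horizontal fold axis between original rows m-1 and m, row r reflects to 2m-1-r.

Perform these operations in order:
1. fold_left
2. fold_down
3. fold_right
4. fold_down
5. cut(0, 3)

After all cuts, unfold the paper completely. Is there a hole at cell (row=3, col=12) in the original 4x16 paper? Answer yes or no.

Op 1 fold_left: fold axis v@8; visible region now rows[0,4) x cols[0,8) = 4x8
Op 2 fold_down: fold axis h@2; visible region now rows[2,4) x cols[0,8) = 2x8
Op 3 fold_right: fold axis v@4; visible region now rows[2,4) x cols[4,8) = 2x4
Op 4 fold_down: fold axis h@3; visible region now rows[3,4) x cols[4,8) = 1x4
Op 5 cut(0, 3): punch at orig (3,7); cuts so far [(3, 7)]; region rows[3,4) x cols[4,8) = 1x4
Unfold 1 (reflect across h@3): 2 holes -> [(2, 7), (3, 7)]
Unfold 2 (reflect across v@4): 4 holes -> [(2, 0), (2, 7), (3, 0), (3, 7)]
Unfold 3 (reflect across h@2): 8 holes -> [(0, 0), (0, 7), (1, 0), (1, 7), (2, 0), (2, 7), (3, 0), (3, 7)]
Unfold 4 (reflect across v@8): 16 holes -> [(0, 0), (0, 7), (0, 8), (0, 15), (1, 0), (1, 7), (1, 8), (1, 15), (2, 0), (2, 7), (2, 8), (2, 15), (3, 0), (3, 7), (3, 8), (3, 15)]
Holes: [(0, 0), (0, 7), (0, 8), (0, 15), (1, 0), (1, 7), (1, 8), (1, 15), (2, 0), (2, 7), (2, 8), (2, 15), (3, 0), (3, 7), (3, 8), (3, 15)]

Answer: no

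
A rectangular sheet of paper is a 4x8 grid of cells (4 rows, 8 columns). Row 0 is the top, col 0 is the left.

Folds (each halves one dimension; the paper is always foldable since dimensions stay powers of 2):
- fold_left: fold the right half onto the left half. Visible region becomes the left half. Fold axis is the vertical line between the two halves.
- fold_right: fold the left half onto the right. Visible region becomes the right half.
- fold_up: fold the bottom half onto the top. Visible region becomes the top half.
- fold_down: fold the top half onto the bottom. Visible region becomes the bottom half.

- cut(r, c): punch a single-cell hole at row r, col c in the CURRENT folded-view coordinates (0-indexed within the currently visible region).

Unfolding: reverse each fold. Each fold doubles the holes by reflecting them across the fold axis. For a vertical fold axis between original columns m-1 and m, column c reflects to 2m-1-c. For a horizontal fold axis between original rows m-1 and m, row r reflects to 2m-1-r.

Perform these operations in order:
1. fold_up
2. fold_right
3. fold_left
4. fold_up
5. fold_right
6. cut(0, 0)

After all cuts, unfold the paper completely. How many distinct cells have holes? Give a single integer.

Answer: 32

Derivation:
Op 1 fold_up: fold axis h@2; visible region now rows[0,2) x cols[0,8) = 2x8
Op 2 fold_right: fold axis v@4; visible region now rows[0,2) x cols[4,8) = 2x4
Op 3 fold_left: fold axis v@6; visible region now rows[0,2) x cols[4,6) = 2x2
Op 4 fold_up: fold axis h@1; visible region now rows[0,1) x cols[4,6) = 1x2
Op 5 fold_right: fold axis v@5; visible region now rows[0,1) x cols[5,6) = 1x1
Op 6 cut(0, 0): punch at orig (0,5); cuts so far [(0, 5)]; region rows[0,1) x cols[5,6) = 1x1
Unfold 1 (reflect across v@5): 2 holes -> [(0, 4), (0, 5)]
Unfold 2 (reflect across h@1): 4 holes -> [(0, 4), (0, 5), (1, 4), (1, 5)]
Unfold 3 (reflect across v@6): 8 holes -> [(0, 4), (0, 5), (0, 6), (0, 7), (1, 4), (1, 5), (1, 6), (1, 7)]
Unfold 4 (reflect across v@4): 16 holes -> [(0, 0), (0, 1), (0, 2), (0, 3), (0, 4), (0, 5), (0, 6), (0, 7), (1, 0), (1, 1), (1, 2), (1, 3), (1, 4), (1, 5), (1, 6), (1, 7)]
Unfold 5 (reflect across h@2): 32 holes -> [(0, 0), (0, 1), (0, 2), (0, 3), (0, 4), (0, 5), (0, 6), (0, 7), (1, 0), (1, 1), (1, 2), (1, 3), (1, 4), (1, 5), (1, 6), (1, 7), (2, 0), (2, 1), (2, 2), (2, 3), (2, 4), (2, 5), (2, 6), (2, 7), (3, 0), (3, 1), (3, 2), (3, 3), (3, 4), (3, 5), (3, 6), (3, 7)]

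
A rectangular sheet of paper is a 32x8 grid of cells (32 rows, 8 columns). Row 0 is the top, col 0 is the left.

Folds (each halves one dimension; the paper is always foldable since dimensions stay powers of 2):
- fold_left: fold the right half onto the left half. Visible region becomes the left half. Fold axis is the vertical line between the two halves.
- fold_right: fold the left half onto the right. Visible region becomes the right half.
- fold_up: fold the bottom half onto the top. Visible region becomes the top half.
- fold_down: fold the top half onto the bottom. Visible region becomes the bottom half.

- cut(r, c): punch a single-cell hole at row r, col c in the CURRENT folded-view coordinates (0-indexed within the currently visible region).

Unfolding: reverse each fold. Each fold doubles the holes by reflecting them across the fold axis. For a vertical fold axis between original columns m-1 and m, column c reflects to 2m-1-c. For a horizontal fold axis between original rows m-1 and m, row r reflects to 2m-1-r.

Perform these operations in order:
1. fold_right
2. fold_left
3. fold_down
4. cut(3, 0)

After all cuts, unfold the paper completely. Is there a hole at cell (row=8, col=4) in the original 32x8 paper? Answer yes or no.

Op 1 fold_right: fold axis v@4; visible region now rows[0,32) x cols[4,8) = 32x4
Op 2 fold_left: fold axis v@6; visible region now rows[0,32) x cols[4,6) = 32x2
Op 3 fold_down: fold axis h@16; visible region now rows[16,32) x cols[4,6) = 16x2
Op 4 cut(3, 0): punch at orig (19,4); cuts so far [(19, 4)]; region rows[16,32) x cols[4,6) = 16x2
Unfold 1 (reflect across h@16): 2 holes -> [(12, 4), (19, 4)]
Unfold 2 (reflect across v@6): 4 holes -> [(12, 4), (12, 7), (19, 4), (19, 7)]
Unfold 3 (reflect across v@4): 8 holes -> [(12, 0), (12, 3), (12, 4), (12, 7), (19, 0), (19, 3), (19, 4), (19, 7)]
Holes: [(12, 0), (12, 3), (12, 4), (12, 7), (19, 0), (19, 3), (19, 4), (19, 7)]

Answer: no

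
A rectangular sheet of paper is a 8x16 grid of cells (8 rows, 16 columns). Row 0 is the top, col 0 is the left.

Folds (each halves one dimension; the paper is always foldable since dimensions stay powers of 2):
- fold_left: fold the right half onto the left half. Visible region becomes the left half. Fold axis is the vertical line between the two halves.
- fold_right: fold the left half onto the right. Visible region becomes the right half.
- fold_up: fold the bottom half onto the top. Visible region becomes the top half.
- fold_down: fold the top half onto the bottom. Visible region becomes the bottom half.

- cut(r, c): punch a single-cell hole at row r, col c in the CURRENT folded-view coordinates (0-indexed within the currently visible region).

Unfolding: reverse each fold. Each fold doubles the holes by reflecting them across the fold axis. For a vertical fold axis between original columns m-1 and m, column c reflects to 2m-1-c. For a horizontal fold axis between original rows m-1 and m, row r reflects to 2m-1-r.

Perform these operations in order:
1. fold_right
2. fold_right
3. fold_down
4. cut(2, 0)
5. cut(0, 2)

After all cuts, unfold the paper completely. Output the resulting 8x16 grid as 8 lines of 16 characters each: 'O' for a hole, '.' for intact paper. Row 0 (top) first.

Answer: ................
...OO......OO...
................
.O....O..O....O.
.O....O..O....O.
................
...OO......OO...
................

Derivation:
Op 1 fold_right: fold axis v@8; visible region now rows[0,8) x cols[8,16) = 8x8
Op 2 fold_right: fold axis v@12; visible region now rows[0,8) x cols[12,16) = 8x4
Op 3 fold_down: fold axis h@4; visible region now rows[4,8) x cols[12,16) = 4x4
Op 4 cut(2, 0): punch at orig (6,12); cuts so far [(6, 12)]; region rows[4,8) x cols[12,16) = 4x4
Op 5 cut(0, 2): punch at orig (4,14); cuts so far [(4, 14), (6, 12)]; region rows[4,8) x cols[12,16) = 4x4
Unfold 1 (reflect across h@4): 4 holes -> [(1, 12), (3, 14), (4, 14), (6, 12)]
Unfold 2 (reflect across v@12): 8 holes -> [(1, 11), (1, 12), (3, 9), (3, 14), (4, 9), (4, 14), (6, 11), (6, 12)]
Unfold 3 (reflect across v@8): 16 holes -> [(1, 3), (1, 4), (1, 11), (1, 12), (3, 1), (3, 6), (3, 9), (3, 14), (4, 1), (4, 6), (4, 9), (4, 14), (6, 3), (6, 4), (6, 11), (6, 12)]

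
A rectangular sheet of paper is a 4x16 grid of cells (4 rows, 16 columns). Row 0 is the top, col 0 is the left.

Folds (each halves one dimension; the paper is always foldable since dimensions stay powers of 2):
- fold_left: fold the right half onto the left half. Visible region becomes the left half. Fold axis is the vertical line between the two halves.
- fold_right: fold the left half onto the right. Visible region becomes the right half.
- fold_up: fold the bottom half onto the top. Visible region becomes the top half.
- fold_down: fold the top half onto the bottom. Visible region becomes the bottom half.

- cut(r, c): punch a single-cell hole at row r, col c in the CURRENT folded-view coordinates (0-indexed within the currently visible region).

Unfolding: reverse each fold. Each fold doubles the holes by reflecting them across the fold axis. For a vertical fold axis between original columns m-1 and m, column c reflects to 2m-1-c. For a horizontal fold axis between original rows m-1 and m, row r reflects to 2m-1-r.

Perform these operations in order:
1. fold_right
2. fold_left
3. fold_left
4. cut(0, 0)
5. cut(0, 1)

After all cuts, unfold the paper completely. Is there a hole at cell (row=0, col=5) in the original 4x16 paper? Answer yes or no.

Answer: yes

Derivation:
Op 1 fold_right: fold axis v@8; visible region now rows[0,4) x cols[8,16) = 4x8
Op 2 fold_left: fold axis v@12; visible region now rows[0,4) x cols[8,12) = 4x4
Op 3 fold_left: fold axis v@10; visible region now rows[0,4) x cols[8,10) = 4x2
Op 4 cut(0, 0): punch at orig (0,8); cuts so far [(0, 8)]; region rows[0,4) x cols[8,10) = 4x2
Op 5 cut(0, 1): punch at orig (0,9); cuts so far [(0, 8), (0, 9)]; region rows[0,4) x cols[8,10) = 4x2
Unfold 1 (reflect across v@10): 4 holes -> [(0, 8), (0, 9), (0, 10), (0, 11)]
Unfold 2 (reflect across v@12): 8 holes -> [(0, 8), (0, 9), (0, 10), (0, 11), (0, 12), (0, 13), (0, 14), (0, 15)]
Unfold 3 (reflect across v@8): 16 holes -> [(0, 0), (0, 1), (0, 2), (0, 3), (0, 4), (0, 5), (0, 6), (0, 7), (0, 8), (0, 9), (0, 10), (0, 11), (0, 12), (0, 13), (0, 14), (0, 15)]
Holes: [(0, 0), (0, 1), (0, 2), (0, 3), (0, 4), (0, 5), (0, 6), (0, 7), (0, 8), (0, 9), (0, 10), (0, 11), (0, 12), (0, 13), (0, 14), (0, 15)]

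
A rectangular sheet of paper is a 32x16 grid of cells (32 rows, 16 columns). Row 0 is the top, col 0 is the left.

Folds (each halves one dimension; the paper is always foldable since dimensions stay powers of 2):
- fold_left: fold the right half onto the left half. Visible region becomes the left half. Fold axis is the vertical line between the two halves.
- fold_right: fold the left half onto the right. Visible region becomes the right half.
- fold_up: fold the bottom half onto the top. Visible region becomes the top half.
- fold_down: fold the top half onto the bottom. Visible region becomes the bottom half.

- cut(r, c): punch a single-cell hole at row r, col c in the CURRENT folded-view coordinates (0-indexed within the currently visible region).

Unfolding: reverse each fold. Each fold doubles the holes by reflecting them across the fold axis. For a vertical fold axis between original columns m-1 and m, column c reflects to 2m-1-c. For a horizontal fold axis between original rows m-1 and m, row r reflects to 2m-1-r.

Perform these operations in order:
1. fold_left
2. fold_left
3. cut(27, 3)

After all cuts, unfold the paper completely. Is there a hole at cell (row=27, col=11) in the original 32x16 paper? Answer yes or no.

Op 1 fold_left: fold axis v@8; visible region now rows[0,32) x cols[0,8) = 32x8
Op 2 fold_left: fold axis v@4; visible region now rows[0,32) x cols[0,4) = 32x4
Op 3 cut(27, 3): punch at orig (27,3); cuts so far [(27, 3)]; region rows[0,32) x cols[0,4) = 32x4
Unfold 1 (reflect across v@4): 2 holes -> [(27, 3), (27, 4)]
Unfold 2 (reflect across v@8): 4 holes -> [(27, 3), (27, 4), (27, 11), (27, 12)]
Holes: [(27, 3), (27, 4), (27, 11), (27, 12)]

Answer: yes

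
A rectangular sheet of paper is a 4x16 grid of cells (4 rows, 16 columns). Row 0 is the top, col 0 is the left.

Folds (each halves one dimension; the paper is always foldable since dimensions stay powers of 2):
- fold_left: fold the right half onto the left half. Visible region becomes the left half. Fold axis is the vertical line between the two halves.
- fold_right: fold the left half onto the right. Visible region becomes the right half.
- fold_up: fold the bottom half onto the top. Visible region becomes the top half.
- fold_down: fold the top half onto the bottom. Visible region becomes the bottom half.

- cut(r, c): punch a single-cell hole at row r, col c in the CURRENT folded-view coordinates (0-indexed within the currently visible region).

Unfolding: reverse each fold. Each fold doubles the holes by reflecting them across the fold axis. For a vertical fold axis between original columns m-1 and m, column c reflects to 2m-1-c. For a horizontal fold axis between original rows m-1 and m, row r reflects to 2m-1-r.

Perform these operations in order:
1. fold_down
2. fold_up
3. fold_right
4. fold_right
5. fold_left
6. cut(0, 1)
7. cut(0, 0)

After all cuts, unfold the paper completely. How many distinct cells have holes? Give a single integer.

Answer: 64

Derivation:
Op 1 fold_down: fold axis h@2; visible region now rows[2,4) x cols[0,16) = 2x16
Op 2 fold_up: fold axis h@3; visible region now rows[2,3) x cols[0,16) = 1x16
Op 3 fold_right: fold axis v@8; visible region now rows[2,3) x cols[8,16) = 1x8
Op 4 fold_right: fold axis v@12; visible region now rows[2,3) x cols[12,16) = 1x4
Op 5 fold_left: fold axis v@14; visible region now rows[2,3) x cols[12,14) = 1x2
Op 6 cut(0, 1): punch at orig (2,13); cuts so far [(2, 13)]; region rows[2,3) x cols[12,14) = 1x2
Op 7 cut(0, 0): punch at orig (2,12); cuts so far [(2, 12), (2, 13)]; region rows[2,3) x cols[12,14) = 1x2
Unfold 1 (reflect across v@14): 4 holes -> [(2, 12), (2, 13), (2, 14), (2, 15)]
Unfold 2 (reflect across v@12): 8 holes -> [(2, 8), (2, 9), (2, 10), (2, 11), (2, 12), (2, 13), (2, 14), (2, 15)]
Unfold 3 (reflect across v@8): 16 holes -> [(2, 0), (2, 1), (2, 2), (2, 3), (2, 4), (2, 5), (2, 6), (2, 7), (2, 8), (2, 9), (2, 10), (2, 11), (2, 12), (2, 13), (2, 14), (2, 15)]
Unfold 4 (reflect across h@3): 32 holes -> [(2, 0), (2, 1), (2, 2), (2, 3), (2, 4), (2, 5), (2, 6), (2, 7), (2, 8), (2, 9), (2, 10), (2, 11), (2, 12), (2, 13), (2, 14), (2, 15), (3, 0), (3, 1), (3, 2), (3, 3), (3, 4), (3, 5), (3, 6), (3, 7), (3, 8), (3, 9), (3, 10), (3, 11), (3, 12), (3, 13), (3, 14), (3, 15)]
Unfold 5 (reflect across h@2): 64 holes -> [(0, 0), (0, 1), (0, 2), (0, 3), (0, 4), (0, 5), (0, 6), (0, 7), (0, 8), (0, 9), (0, 10), (0, 11), (0, 12), (0, 13), (0, 14), (0, 15), (1, 0), (1, 1), (1, 2), (1, 3), (1, 4), (1, 5), (1, 6), (1, 7), (1, 8), (1, 9), (1, 10), (1, 11), (1, 12), (1, 13), (1, 14), (1, 15), (2, 0), (2, 1), (2, 2), (2, 3), (2, 4), (2, 5), (2, 6), (2, 7), (2, 8), (2, 9), (2, 10), (2, 11), (2, 12), (2, 13), (2, 14), (2, 15), (3, 0), (3, 1), (3, 2), (3, 3), (3, 4), (3, 5), (3, 6), (3, 7), (3, 8), (3, 9), (3, 10), (3, 11), (3, 12), (3, 13), (3, 14), (3, 15)]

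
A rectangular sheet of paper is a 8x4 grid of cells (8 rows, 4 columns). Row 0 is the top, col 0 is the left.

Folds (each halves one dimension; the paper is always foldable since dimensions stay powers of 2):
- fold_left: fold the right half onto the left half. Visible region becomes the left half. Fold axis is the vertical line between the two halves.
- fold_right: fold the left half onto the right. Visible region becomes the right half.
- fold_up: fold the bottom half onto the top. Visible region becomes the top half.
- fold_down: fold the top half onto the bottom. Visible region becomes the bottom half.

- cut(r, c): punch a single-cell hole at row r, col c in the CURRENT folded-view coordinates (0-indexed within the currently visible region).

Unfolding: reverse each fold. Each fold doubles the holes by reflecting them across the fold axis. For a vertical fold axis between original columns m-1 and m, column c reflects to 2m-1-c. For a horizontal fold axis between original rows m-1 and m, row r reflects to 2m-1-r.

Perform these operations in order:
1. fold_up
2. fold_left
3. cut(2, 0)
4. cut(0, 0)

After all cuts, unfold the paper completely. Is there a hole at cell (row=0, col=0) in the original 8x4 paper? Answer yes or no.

Answer: yes

Derivation:
Op 1 fold_up: fold axis h@4; visible region now rows[0,4) x cols[0,4) = 4x4
Op 2 fold_left: fold axis v@2; visible region now rows[0,4) x cols[0,2) = 4x2
Op 3 cut(2, 0): punch at orig (2,0); cuts so far [(2, 0)]; region rows[0,4) x cols[0,2) = 4x2
Op 4 cut(0, 0): punch at orig (0,0); cuts so far [(0, 0), (2, 0)]; region rows[0,4) x cols[0,2) = 4x2
Unfold 1 (reflect across v@2): 4 holes -> [(0, 0), (0, 3), (2, 0), (2, 3)]
Unfold 2 (reflect across h@4): 8 holes -> [(0, 0), (0, 3), (2, 0), (2, 3), (5, 0), (5, 3), (7, 0), (7, 3)]
Holes: [(0, 0), (0, 3), (2, 0), (2, 3), (5, 0), (5, 3), (7, 0), (7, 3)]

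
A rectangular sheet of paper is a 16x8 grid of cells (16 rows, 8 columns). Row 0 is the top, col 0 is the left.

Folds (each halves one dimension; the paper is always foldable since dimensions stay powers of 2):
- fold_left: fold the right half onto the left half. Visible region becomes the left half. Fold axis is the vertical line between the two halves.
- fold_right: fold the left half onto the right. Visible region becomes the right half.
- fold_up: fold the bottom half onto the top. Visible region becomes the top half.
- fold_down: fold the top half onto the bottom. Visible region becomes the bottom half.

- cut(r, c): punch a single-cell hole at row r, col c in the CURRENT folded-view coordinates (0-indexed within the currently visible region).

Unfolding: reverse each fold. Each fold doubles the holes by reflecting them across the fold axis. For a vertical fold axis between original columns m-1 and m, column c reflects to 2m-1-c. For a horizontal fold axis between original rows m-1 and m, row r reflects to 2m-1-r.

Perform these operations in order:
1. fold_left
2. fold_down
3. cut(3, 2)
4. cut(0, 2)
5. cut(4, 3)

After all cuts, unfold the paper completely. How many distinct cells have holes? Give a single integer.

Answer: 12

Derivation:
Op 1 fold_left: fold axis v@4; visible region now rows[0,16) x cols[0,4) = 16x4
Op 2 fold_down: fold axis h@8; visible region now rows[8,16) x cols[0,4) = 8x4
Op 3 cut(3, 2): punch at orig (11,2); cuts so far [(11, 2)]; region rows[8,16) x cols[0,4) = 8x4
Op 4 cut(0, 2): punch at orig (8,2); cuts so far [(8, 2), (11, 2)]; region rows[8,16) x cols[0,4) = 8x4
Op 5 cut(4, 3): punch at orig (12,3); cuts so far [(8, 2), (11, 2), (12, 3)]; region rows[8,16) x cols[0,4) = 8x4
Unfold 1 (reflect across h@8): 6 holes -> [(3, 3), (4, 2), (7, 2), (8, 2), (11, 2), (12, 3)]
Unfold 2 (reflect across v@4): 12 holes -> [(3, 3), (3, 4), (4, 2), (4, 5), (7, 2), (7, 5), (8, 2), (8, 5), (11, 2), (11, 5), (12, 3), (12, 4)]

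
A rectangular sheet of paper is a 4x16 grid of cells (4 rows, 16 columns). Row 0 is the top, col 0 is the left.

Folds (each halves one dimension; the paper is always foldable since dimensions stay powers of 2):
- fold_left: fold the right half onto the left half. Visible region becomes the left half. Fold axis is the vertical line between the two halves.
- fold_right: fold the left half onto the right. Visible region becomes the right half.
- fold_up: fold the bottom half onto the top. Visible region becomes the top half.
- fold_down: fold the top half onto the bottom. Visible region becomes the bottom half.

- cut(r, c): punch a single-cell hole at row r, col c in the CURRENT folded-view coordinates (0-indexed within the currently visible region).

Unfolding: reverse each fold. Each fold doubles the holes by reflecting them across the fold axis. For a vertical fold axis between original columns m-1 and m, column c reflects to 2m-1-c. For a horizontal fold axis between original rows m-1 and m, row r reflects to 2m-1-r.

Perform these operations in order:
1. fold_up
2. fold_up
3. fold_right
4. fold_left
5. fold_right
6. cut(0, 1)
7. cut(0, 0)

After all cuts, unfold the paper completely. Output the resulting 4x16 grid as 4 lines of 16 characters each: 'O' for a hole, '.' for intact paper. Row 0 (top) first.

Op 1 fold_up: fold axis h@2; visible region now rows[0,2) x cols[0,16) = 2x16
Op 2 fold_up: fold axis h@1; visible region now rows[0,1) x cols[0,16) = 1x16
Op 3 fold_right: fold axis v@8; visible region now rows[0,1) x cols[8,16) = 1x8
Op 4 fold_left: fold axis v@12; visible region now rows[0,1) x cols[8,12) = 1x4
Op 5 fold_right: fold axis v@10; visible region now rows[0,1) x cols[10,12) = 1x2
Op 6 cut(0, 1): punch at orig (0,11); cuts so far [(0, 11)]; region rows[0,1) x cols[10,12) = 1x2
Op 7 cut(0, 0): punch at orig (0,10); cuts so far [(0, 10), (0, 11)]; region rows[0,1) x cols[10,12) = 1x2
Unfold 1 (reflect across v@10): 4 holes -> [(0, 8), (0, 9), (0, 10), (0, 11)]
Unfold 2 (reflect across v@12): 8 holes -> [(0, 8), (0, 9), (0, 10), (0, 11), (0, 12), (0, 13), (0, 14), (0, 15)]
Unfold 3 (reflect across v@8): 16 holes -> [(0, 0), (0, 1), (0, 2), (0, 3), (0, 4), (0, 5), (0, 6), (0, 7), (0, 8), (0, 9), (0, 10), (0, 11), (0, 12), (0, 13), (0, 14), (0, 15)]
Unfold 4 (reflect across h@1): 32 holes -> [(0, 0), (0, 1), (0, 2), (0, 3), (0, 4), (0, 5), (0, 6), (0, 7), (0, 8), (0, 9), (0, 10), (0, 11), (0, 12), (0, 13), (0, 14), (0, 15), (1, 0), (1, 1), (1, 2), (1, 3), (1, 4), (1, 5), (1, 6), (1, 7), (1, 8), (1, 9), (1, 10), (1, 11), (1, 12), (1, 13), (1, 14), (1, 15)]
Unfold 5 (reflect across h@2): 64 holes -> [(0, 0), (0, 1), (0, 2), (0, 3), (0, 4), (0, 5), (0, 6), (0, 7), (0, 8), (0, 9), (0, 10), (0, 11), (0, 12), (0, 13), (0, 14), (0, 15), (1, 0), (1, 1), (1, 2), (1, 3), (1, 4), (1, 5), (1, 6), (1, 7), (1, 8), (1, 9), (1, 10), (1, 11), (1, 12), (1, 13), (1, 14), (1, 15), (2, 0), (2, 1), (2, 2), (2, 3), (2, 4), (2, 5), (2, 6), (2, 7), (2, 8), (2, 9), (2, 10), (2, 11), (2, 12), (2, 13), (2, 14), (2, 15), (3, 0), (3, 1), (3, 2), (3, 3), (3, 4), (3, 5), (3, 6), (3, 7), (3, 8), (3, 9), (3, 10), (3, 11), (3, 12), (3, 13), (3, 14), (3, 15)]

Answer: OOOOOOOOOOOOOOOO
OOOOOOOOOOOOOOOO
OOOOOOOOOOOOOOOO
OOOOOOOOOOOOOOOO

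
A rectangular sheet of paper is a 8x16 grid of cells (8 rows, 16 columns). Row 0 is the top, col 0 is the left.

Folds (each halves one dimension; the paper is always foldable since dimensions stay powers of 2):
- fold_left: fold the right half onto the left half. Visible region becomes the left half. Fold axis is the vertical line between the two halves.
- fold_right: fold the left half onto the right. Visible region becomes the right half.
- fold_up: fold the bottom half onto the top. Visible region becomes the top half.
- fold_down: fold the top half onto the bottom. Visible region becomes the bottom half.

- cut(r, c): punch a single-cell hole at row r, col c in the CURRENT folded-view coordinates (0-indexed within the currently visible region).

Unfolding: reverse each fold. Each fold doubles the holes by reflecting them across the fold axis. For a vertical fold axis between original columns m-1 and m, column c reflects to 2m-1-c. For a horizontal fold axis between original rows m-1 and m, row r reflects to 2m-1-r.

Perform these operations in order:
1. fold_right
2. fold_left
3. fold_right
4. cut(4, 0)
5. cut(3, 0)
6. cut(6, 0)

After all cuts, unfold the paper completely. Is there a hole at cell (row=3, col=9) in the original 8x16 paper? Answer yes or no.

Op 1 fold_right: fold axis v@8; visible region now rows[0,8) x cols[8,16) = 8x8
Op 2 fold_left: fold axis v@12; visible region now rows[0,8) x cols[8,12) = 8x4
Op 3 fold_right: fold axis v@10; visible region now rows[0,8) x cols[10,12) = 8x2
Op 4 cut(4, 0): punch at orig (4,10); cuts so far [(4, 10)]; region rows[0,8) x cols[10,12) = 8x2
Op 5 cut(3, 0): punch at orig (3,10); cuts so far [(3, 10), (4, 10)]; region rows[0,8) x cols[10,12) = 8x2
Op 6 cut(6, 0): punch at orig (6,10); cuts so far [(3, 10), (4, 10), (6, 10)]; region rows[0,8) x cols[10,12) = 8x2
Unfold 1 (reflect across v@10): 6 holes -> [(3, 9), (3, 10), (4, 9), (4, 10), (6, 9), (6, 10)]
Unfold 2 (reflect across v@12): 12 holes -> [(3, 9), (3, 10), (3, 13), (3, 14), (4, 9), (4, 10), (4, 13), (4, 14), (6, 9), (6, 10), (6, 13), (6, 14)]
Unfold 3 (reflect across v@8): 24 holes -> [(3, 1), (3, 2), (3, 5), (3, 6), (3, 9), (3, 10), (3, 13), (3, 14), (4, 1), (4, 2), (4, 5), (4, 6), (4, 9), (4, 10), (4, 13), (4, 14), (6, 1), (6, 2), (6, 5), (6, 6), (6, 9), (6, 10), (6, 13), (6, 14)]
Holes: [(3, 1), (3, 2), (3, 5), (3, 6), (3, 9), (3, 10), (3, 13), (3, 14), (4, 1), (4, 2), (4, 5), (4, 6), (4, 9), (4, 10), (4, 13), (4, 14), (6, 1), (6, 2), (6, 5), (6, 6), (6, 9), (6, 10), (6, 13), (6, 14)]

Answer: yes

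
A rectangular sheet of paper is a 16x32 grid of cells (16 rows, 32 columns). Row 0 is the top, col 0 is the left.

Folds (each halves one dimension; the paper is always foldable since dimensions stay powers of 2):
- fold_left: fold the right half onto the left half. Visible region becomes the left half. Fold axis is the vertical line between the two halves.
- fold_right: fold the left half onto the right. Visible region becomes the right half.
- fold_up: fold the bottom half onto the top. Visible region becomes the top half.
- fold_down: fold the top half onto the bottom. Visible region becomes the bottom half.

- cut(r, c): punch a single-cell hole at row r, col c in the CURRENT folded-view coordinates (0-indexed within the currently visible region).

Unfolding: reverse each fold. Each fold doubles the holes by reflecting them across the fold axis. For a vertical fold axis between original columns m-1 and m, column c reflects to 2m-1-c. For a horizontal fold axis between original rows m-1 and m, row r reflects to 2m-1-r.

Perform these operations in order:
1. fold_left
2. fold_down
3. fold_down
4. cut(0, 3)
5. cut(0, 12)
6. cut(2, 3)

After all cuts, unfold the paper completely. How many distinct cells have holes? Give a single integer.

Op 1 fold_left: fold axis v@16; visible region now rows[0,16) x cols[0,16) = 16x16
Op 2 fold_down: fold axis h@8; visible region now rows[8,16) x cols[0,16) = 8x16
Op 3 fold_down: fold axis h@12; visible region now rows[12,16) x cols[0,16) = 4x16
Op 4 cut(0, 3): punch at orig (12,3); cuts so far [(12, 3)]; region rows[12,16) x cols[0,16) = 4x16
Op 5 cut(0, 12): punch at orig (12,12); cuts so far [(12, 3), (12, 12)]; region rows[12,16) x cols[0,16) = 4x16
Op 6 cut(2, 3): punch at orig (14,3); cuts so far [(12, 3), (12, 12), (14, 3)]; region rows[12,16) x cols[0,16) = 4x16
Unfold 1 (reflect across h@12): 6 holes -> [(9, 3), (11, 3), (11, 12), (12, 3), (12, 12), (14, 3)]
Unfold 2 (reflect across h@8): 12 holes -> [(1, 3), (3, 3), (3, 12), (4, 3), (4, 12), (6, 3), (9, 3), (11, 3), (11, 12), (12, 3), (12, 12), (14, 3)]
Unfold 3 (reflect across v@16): 24 holes -> [(1, 3), (1, 28), (3, 3), (3, 12), (3, 19), (3, 28), (4, 3), (4, 12), (4, 19), (4, 28), (6, 3), (6, 28), (9, 3), (9, 28), (11, 3), (11, 12), (11, 19), (11, 28), (12, 3), (12, 12), (12, 19), (12, 28), (14, 3), (14, 28)]

Answer: 24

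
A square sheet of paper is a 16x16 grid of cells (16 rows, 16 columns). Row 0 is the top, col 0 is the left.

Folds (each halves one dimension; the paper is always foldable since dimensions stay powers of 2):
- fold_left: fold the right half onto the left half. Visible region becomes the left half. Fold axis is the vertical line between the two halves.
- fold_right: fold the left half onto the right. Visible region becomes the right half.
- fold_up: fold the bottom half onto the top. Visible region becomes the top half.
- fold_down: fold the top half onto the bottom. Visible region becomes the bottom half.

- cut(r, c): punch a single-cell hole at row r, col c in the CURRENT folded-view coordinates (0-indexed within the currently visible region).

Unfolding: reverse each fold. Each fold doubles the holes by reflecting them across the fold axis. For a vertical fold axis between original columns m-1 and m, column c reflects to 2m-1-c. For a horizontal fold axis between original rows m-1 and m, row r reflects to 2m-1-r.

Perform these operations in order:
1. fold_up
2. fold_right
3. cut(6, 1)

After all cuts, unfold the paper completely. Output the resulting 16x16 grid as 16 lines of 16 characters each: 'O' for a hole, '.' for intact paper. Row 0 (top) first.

Op 1 fold_up: fold axis h@8; visible region now rows[0,8) x cols[0,16) = 8x16
Op 2 fold_right: fold axis v@8; visible region now rows[0,8) x cols[8,16) = 8x8
Op 3 cut(6, 1): punch at orig (6,9); cuts so far [(6, 9)]; region rows[0,8) x cols[8,16) = 8x8
Unfold 1 (reflect across v@8): 2 holes -> [(6, 6), (6, 9)]
Unfold 2 (reflect across h@8): 4 holes -> [(6, 6), (6, 9), (9, 6), (9, 9)]

Answer: ................
................
................
................
................
................
......O..O......
................
................
......O..O......
................
................
................
................
................
................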